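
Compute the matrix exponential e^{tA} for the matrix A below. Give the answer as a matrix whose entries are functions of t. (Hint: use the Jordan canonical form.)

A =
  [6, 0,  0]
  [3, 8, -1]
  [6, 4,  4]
e^{tA} =
  [exp(6*t), 0, 0]
  [3*t*exp(6*t), 2*t*exp(6*t) + exp(6*t), -t*exp(6*t)]
  [6*t*exp(6*t), 4*t*exp(6*t), -2*t*exp(6*t) + exp(6*t)]

Strategy: write A = P · J · P⁻¹ where J is a Jordan canonical form, so e^{tA} = P · e^{tJ} · P⁻¹, and e^{tJ} can be computed block-by-block.

A has Jordan form
J =
  [6, 1, 0]
  [0, 6, 0]
  [0, 0, 6]
(up to reordering of blocks).

Per-block formulas:
  For a 2×2 Jordan block J_2(6): exp(t · J_2(6)) = e^(6t)·(I + t·N), where N is the 2×2 nilpotent shift.
  For a 1×1 block at λ = 6: exp(t · [6]) = [e^(6t)].

After assembling e^{tJ} and conjugating by P, we get:

e^{tA} =
  [exp(6*t), 0, 0]
  [3*t*exp(6*t), 2*t*exp(6*t) + exp(6*t), -t*exp(6*t)]
  [6*t*exp(6*t), 4*t*exp(6*t), -2*t*exp(6*t) + exp(6*t)]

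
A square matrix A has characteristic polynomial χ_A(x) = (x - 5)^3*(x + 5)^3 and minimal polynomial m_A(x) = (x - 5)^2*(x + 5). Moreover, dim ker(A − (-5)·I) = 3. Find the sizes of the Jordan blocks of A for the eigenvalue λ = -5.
Block sizes for λ = -5: [1, 1, 1]

Step 1 — from the characteristic polynomial, algebraic multiplicity of λ = -5 is 3. From dim ker(A − (-5)·I) = 3, there are exactly 3 Jordan blocks for λ = -5.
Step 2 — from the minimal polynomial, the factor (x + 5) tells us the largest block for λ = -5 has size 1.
Step 3 — with total size 3, 3 blocks, and largest block 1, the block sizes (in nonincreasing order) are [1, 1, 1].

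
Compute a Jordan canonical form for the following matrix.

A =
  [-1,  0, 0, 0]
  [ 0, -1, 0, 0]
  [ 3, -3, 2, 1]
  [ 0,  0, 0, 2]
J_1(-1) ⊕ J_1(-1) ⊕ J_2(2)

The characteristic polynomial is
  det(x·I − A) = x^4 - 2*x^3 - 3*x^2 + 4*x + 4 = (x - 2)^2*(x + 1)^2

Eigenvalues and multiplicities (the geometric multiplicity of λ is n − rank(A − λI), which equals the number of Jordan blocks for λ):
  λ = -1: algebraic multiplicity = 2, geometric multiplicity = 2
  λ = 2: algebraic multiplicity = 2, geometric multiplicity = 1

Determining the block sizes for each eigenvalue:
  λ = -1: gm = am = 2, so every block has size 1 → block sizes [1, 1]
  λ = 2: one block (gm = 1), so the single block has size am = 2 → block sizes [2]

Assembling the blocks gives a Jordan form
J =
  [-1,  0, 0, 0]
  [ 0, -1, 0, 0]
  [ 0,  0, 2, 1]
  [ 0,  0, 0, 2]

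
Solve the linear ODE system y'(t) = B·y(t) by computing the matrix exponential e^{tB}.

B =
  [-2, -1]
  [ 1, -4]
e^{tB} =
  [t*exp(-3*t) + exp(-3*t), -t*exp(-3*t)]
  [t*exp(-3*t), -t*exp(-3*t) + exp(-3*t)]

Strategy: write B = P · J · P⁻¹ where J is a Jordan canonical form, so e^{tB} = P · e^{tJ} · P⁻¹, and e^{tJ} can be computed block-by-block.

B has Jordan form
J =
  [-3,  1]
  [ 0, -3]
(up to reordering of blocks).

Per-block formulas:
  For a 2×2 Jordan block J_2(-3): exp(t · J_2(-3)) = e^(-3t)·(I + t·N), where N is the 2×2 nilpotent shift.

After assembling e^{tJ} and conjugating by P, we get:

e^{tB} =
  [t*exp(-3*t) + exp(-3*t), -t*exp(-3*t)]
  [t*exp(-3*t), -t*exp(-3*t) + exp(-3*t)]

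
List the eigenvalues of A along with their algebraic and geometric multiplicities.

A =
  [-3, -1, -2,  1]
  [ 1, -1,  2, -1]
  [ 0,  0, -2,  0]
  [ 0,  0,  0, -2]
λ = -2: alg = 4, geom = 3

Step 1 — factor the characteristic polynomial to read off the algebraic multiplicities:
  χ_A(x) = (x + 2)^4

Step 2 — compute geometric multiplicities via the rank-nullity identity g(λ) = n − rank(A − λI):
  rank(A − (-2)·I) = 1, so dim ker(A − (-2)·I) = n − 1 = 3

Summary:
  λ = -2: algebraic multiplicity = 4, geometric multiplicity = 3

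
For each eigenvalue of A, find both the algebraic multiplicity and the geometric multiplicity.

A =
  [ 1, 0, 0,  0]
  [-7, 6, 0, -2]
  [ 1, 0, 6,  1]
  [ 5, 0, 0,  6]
λ = 1: alg = 1, geom = 1; λ = 6: alg = 3, geom = 2

Step 1 — factor the characteristic polynomial to read off the algebraic multiplicities:
  χ_A(x) = (x - 6)^3*(x - 1)

Step 2 — compute geometric multiplicities via the rank-nullity identity g(λ) = n − rank(A − λI):
  rank(A − (1)·I) = 3, so dim ker(A − (1)·I) = n − 3 = 1
  rank(A − (6)·I) = 2, so dim ker(A − (6)·I) = n − 2 = 2

Summary:
  λ = 1: algebraic multiplicity = 1, geometric multiplicity = 1
  λ = 6: algebraic multiplicity = 3, geometric multiplicity = 2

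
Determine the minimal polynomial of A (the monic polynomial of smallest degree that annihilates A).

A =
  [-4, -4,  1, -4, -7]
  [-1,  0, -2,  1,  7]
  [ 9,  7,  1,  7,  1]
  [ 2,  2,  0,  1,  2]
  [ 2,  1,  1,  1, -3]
x^2 + 2*x + 1

The characteristic polynomial is χ_A(x) = (x + 1)^5, so the eigenvalues are known. The minimal polynomial is
  m_A(x) = Π_λ (x − λ)^{k_λ}
where k_λ is the size of the *largest* Jordan block for λ (equivalently, the smallest k with (A − λI)^k v = 0 for every generalised eigenvector v of λ).

  λ = -1: largest Jordan block has size 2, contributing (x + 1)^2

So m_A(x) = (x + 1)^2 = x^2 + 2*x + 1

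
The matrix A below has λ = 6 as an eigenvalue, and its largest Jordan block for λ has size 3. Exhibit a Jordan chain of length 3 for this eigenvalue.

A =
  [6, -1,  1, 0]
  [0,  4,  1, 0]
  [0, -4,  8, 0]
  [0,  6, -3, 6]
A Jordan chain for λ = 6 of length 3:
v_1 = (-2, 0, 0, 0)ᵀ
v_2 = (-1, -2, -4, 6)ᵀ
v_3 = (0, 1, 0, 0)ᵀ

Let N = A − (6)·I. We want v_3 with N^3 v_3 = 0 but N^2 v_3 ≠ 0; then v_{j-1} := N · v_j for j = 3, …, 2.

Pick v_3 = (0, 1, 0, 0)ᵀ.
Then v_2 = N · v_3 = (-1, -2, -4, 6)ᵀ.
Then v_1 = N · v_2 = (-2, 0, 0, 0)ᵀ.

Sanity check: (A − (6)·I) v_1 = (0, 0, 0, 0)ᵀ = 0. ✓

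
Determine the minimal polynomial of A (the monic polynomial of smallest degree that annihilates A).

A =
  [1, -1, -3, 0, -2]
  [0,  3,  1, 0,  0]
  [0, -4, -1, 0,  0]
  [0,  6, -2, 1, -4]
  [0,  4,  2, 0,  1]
x^3 - 3*x^2 + 3*x - 1

The characteristic polynomial is χ_A(x) = (x - 1)^5, so the eigenvalues are known. The minimal polynomial is
  m_A(x) = Π_λ (x − λ)^{k_λ}
where k_λ is the size of the *largest* Jordan block for λ (equivalently, the smallest k with (A − λI)^k v = 0 for every generalised eigenvector v of λ).

  λ = 1: largest Jordan block has size 3, contributing (x − 1)^3

So m_A(x) = (x - 1)^3 = x^3 - 3*x^2 + 3*x - 1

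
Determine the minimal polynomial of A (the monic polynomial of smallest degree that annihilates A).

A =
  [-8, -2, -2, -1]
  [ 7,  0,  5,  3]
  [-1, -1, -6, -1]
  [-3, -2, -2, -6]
x^2 + 10*x + 25

The characteristic polynomial is χ_A(x) = (x + 5)^4, so the eigenvalues are known. The minimal polynomial is
  m_A(x) = Π_λ (x − λ)^{k_λ}
where k_λ is the size of the *largest* Jordan block for λ (equivalently, the smallest k with (A − λI)^k v = 0 for every generalised eigenvector v of λ).

  λ = -5: largest Jordan block has size 2, contributing (x + 5)^2

So m_A(x) = (x + 5)^2 = x^2 + 10*x + 25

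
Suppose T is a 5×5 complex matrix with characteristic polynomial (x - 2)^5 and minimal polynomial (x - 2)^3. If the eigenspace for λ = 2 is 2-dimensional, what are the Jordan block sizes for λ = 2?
Block sizes for λ = 2: [3, 2]

Step 1 — from the characteristic polynomial, algebraic multiplicity of λ = 2 is 5. From dim ker(T − (2)·I) = 2, there are exactly 2 Jordan blocks for λ = 2.
Step 2 — from the minimal polynomial, the factor (x − 2)^3 tells us the largest block for λ = 2 has size 3.
Step 3 — with total size 5, 2 blocks, and largest block 3, the block sizes (in nonincreasing order) are [3, 2].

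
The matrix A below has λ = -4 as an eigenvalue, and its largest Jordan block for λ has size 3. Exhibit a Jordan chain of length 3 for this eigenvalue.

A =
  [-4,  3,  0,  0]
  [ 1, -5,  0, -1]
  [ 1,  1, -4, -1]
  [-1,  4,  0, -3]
A Jordan chain for λ = -4 of length 3:
v_1 = (3, 0, 2, 3)ᵀ
v_2 = (0, 1, 1, -1)ᵀ
v_3 = (1, 0, 0, 0)ᵀ

Let N = A − (-4)·I. We want v_3 with N^3 v_3 = 0 but N^2 v_3 ≠ 0; then v_{j-1} := N · v_j for j = 3, …, 2.

Pick v_3 = (1, 0, 0, 0)ᵀ.
Then v_2 = N · v_3 = (0, 1, 1, -1)ᵀ.
Then v_1 = N · v_2 = (3, 0, 2, 3)ᵀ.

Sanity check: (A − (-4)·I) v_1 = (0, 0, 0, 0)ᵀ = 0. ✓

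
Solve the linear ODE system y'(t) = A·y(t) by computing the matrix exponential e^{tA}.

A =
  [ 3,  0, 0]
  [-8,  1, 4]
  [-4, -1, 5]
e^{tA} =
  [exp(3*t), 0, 0]
  [-8*t*exp(3*t), -2*t*exp(3*t) + exp(3*t), 4*t*exp(3*t)]
  [-4*t*exp(3*t), -t*exp(3*t), 2*t*exp(3*t) + exp(3*t)]

Strategy: write A = P · J · P⁻¹ where J is a Jordan canonical form, so e^{tA} = P · e^{tJ} · P⁻¹, and e^{tJ} can be computed block-by-block.

A has Jordan form
J =
  [3, 1, 0]
  [0, 3, 0]
  [0, 0, 3]
(up to reordering of blocks).

Per-block formulas:
  For a 2×2 Jordan block J_2(3): exp(t · J_2(3)) = e^(3t)·(I + t·N), where N is the 2×2 nilpotent shift.
  For a 1×1 block at λ = 3: exp(t · [3]) = [e^(3t)].

After assembling e^{tJ} and conjugating by P, we get:

e^{tA} =
  [exp(3*t), 0, 0]
  [-8*t*exp(3*t), -2*t*exp(3*t) + exp(3*t), 4*t*exp(3*t)]
  [-4*t*exp(3*t), -t*exp(3*t), 2*t*exp(3*t) + exp(3*t)]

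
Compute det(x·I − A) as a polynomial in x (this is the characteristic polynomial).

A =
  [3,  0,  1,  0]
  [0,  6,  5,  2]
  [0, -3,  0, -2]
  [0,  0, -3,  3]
x^4 - 12*x^3 + 54*x^2 - 108*x + 81

Expanding det(x·I − A) (e.g. by cofactor expansion or by noting that A is similar to its Jordan form J, which has the same characteristic polynomial as A) gives
  χ_A(x) = x^4 - 12*x^3 + 54*x^2 - 108*x + 81
which factors as (x - 3)^4. The eigenvalues (with algebraic multiplicities) are λ = 3 with multiplicity 4.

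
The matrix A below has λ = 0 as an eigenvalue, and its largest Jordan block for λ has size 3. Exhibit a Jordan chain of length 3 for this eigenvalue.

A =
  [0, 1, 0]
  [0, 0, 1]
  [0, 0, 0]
A Jordan chain for λ = 0 of length 3:
v_1 = (1, 0, 0)ᵀ
v_2 = (0, 1, 0)ᵀ
v_3 = (0, 0, 1)ᵀ

Let N = A − (0)·I. We want v_3 with N^3 v_3 = 0 but N^2 v_3 ≠ 0; then v_{j-1} := N · v_j for j = 3, …, 2.

Pick v_3 = (0, 0, 1)ᵀ.
Then v_2 = N · v_3 = (0, 1, 0)ᵀ.
Then v_1 = N · v_2 = (1, 0, 0)ᵀ.

Sanity check: (A − (0)·I) v_1 = (0, 0, 0)ᵀ = 0. ✓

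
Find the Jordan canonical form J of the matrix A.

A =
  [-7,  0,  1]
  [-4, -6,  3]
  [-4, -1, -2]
J_3(-5)

The characteristic polynomial is
  det(x·I − A) = x^3 + 15*x^2 + 75*x + 125 = (x + 5)^3

Eigenvalues and multiplicities (the geometric multiplicity of λ is n − rank(A − λI), which equals the number of Jordan blocks for λ):
  λ = -5: algebraic multiplicity = 3, geometric multiplicity = 1

Determining the block sizes for each eigenvalue:
  λ = -5: one block (gm = 1), so the single block has size am = 3 → block sizes [3]

Assembling the blocks gives a Jordan form
J =
  [-5,  1,  0]
  [ 0, -5,  1]
  [ 0,  0, -5]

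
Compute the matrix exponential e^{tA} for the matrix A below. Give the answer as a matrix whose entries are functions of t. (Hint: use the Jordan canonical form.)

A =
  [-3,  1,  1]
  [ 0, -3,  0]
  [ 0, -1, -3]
e^{tA} =
  [exp(-3*t), -t^2*exp(-3*t)/2 + t*exp(-3*t), t*exp(-3*t)]
  [0, exp(-3*t), 0]
  [0, -t*exp(-3*t), exp(-3*t)]

Strategy: write A = P · J · P⁻¹ where J is a Jordan canonical form, so e^{tA} = P · e^{tJ} · P⁻¹, and e^{tJ} can be computed block-by-block.

A has Jordan form
J =
  [-3,  1,  0]
  [ 0, -3,  1]
  [ 0,  0, -3]
(up to reordering of blocks).

Per-block formulas:
  For a 3×3 Jordan block J_3(-3): exp(t · J_3(-3)) = e^(-3t)·(I + t·N + (t^2/2)·N^2), where N is the 3×3 nilpotent shift.

After assembling e^{tJ} and conjugating by P, we get:

e^{tA} =
  [exp(-3*t), -t^2*exp(-3*t)/2 + t*exp(-3*t), t*exp(-3*t)]
  [0, exp(-3*t), 0]
  [0, -t*exp(-3*t), exp(-3*t)]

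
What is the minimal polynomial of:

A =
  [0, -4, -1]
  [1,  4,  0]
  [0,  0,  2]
x^3 - 6*x^2 + 12*x - 8

The characteristic polynomial is χ_A(x) = (x - 2)^3, so the eigenvalues are known. The minimal polynomial is
  m_A(x) = Π_λ (x − λ)^{k_λ}
where k_λ is the size of the *largest* Jordan block for λ (equivalently, the smallest k with (A − λI)^k v = 0 for every generalised eigenvector v of λ).

  λ = 2: largest Jordan block has size 3, contributing (x − 2)^3

So m_A(x) = (x - 2)^3 = x^3 - 6*x^2 + 12*x - 8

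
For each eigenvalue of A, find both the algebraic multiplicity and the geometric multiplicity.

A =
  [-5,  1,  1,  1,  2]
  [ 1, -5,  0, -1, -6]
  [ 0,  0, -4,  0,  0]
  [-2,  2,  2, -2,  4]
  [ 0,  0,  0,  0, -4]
λ = -4: alg = 5, geom = 3

Step 1 — factor the characteristic polynomial to read off the algebraic multiplicities:
  χ_A(x) = (x + 4)^5

Step 2 — compute geometric multiplicities via the rank-nullity identity g(λ) = n − rank(A − λI):
  rank(A − (-4)·I) = 2, so dim ker(A − (-4)·I) = n − 2 = 3

Summary:
  λ = -4: algebraic multiplicity = 5, geometric multiplicity = 3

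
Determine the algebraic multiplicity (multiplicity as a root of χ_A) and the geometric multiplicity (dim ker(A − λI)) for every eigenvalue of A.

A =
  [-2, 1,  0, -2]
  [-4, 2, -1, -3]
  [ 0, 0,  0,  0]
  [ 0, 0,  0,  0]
λ = 0: alg = 4, geom = 2

Step 1 — factor the characteristic polynomial to read off the algebraic multiplicities:
  χ_A(x) = x^4

Step 2 — compute geometric multiplicities via the rank-nullity identity g(λ) = n − rank(A − λI):
  rank(A − (0)·I) = 2, so dim ker(A − (0)·I) = n − 2 = 2

Summary:
  λ = 0: algebraic multiplicity = 4, geometric multiplicity = 2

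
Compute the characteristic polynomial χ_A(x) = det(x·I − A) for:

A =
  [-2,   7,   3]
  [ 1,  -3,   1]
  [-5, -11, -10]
x^3 + 15*x^2 + 75*x + 125

Expanding det(x·I − A) (e.g. by cofactor expansion or by noting that A is similar to its Jordan form J, which has the same characteristic polynomial as A) gives
  χ_A(x) = x^3 + 15*x^2 + 75*x + 125
which factors as (x + 5)^3. The eigenvalues (with algebraic multiplicities) are λ = -5 with multiplicity 3.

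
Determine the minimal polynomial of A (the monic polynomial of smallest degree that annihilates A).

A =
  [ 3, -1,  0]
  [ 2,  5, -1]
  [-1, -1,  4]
x^3 - 12*x^2 + 48*x - 64

The characteristic polynomial is χ_A(x) = (x - 4)^3, so the eigenvalues are known. The minimal polynomial is
  m_A(x) = Π_λ (x − λ)^{k_λ}
where k_λ is the size of the *largest* Jordan block for λ (equivalently, the smallest k with (A − λI)^k v = 0 for every generalised eigenvector v of λ).

  λ = 4: largest Jordan block has size 3, contributing (x − 4)^3

So m_A(x) = (x - 4)^3 = x^3 - 12*x^2 + 48*x - 64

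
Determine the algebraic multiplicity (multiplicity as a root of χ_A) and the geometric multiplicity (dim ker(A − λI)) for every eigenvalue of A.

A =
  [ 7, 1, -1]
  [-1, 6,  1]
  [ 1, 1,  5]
λ = 6: alg = 3, geom = 1

Step 1 — factor the characteristic polynomial to read off the algebraic multiplicities:
  χ_A(x) = (x - 6)^3

Step 2 — compute geometric multiplicities via the rank-nullity identity g(λ) = n − rank(A − λI):
  rank(A − (6)·I) = 2, so dim ker(A − (6)·I) = n − 2 = 1

Summary:
  λ = 6: algebraic multiplicity = 3, geometric multiplicity = 1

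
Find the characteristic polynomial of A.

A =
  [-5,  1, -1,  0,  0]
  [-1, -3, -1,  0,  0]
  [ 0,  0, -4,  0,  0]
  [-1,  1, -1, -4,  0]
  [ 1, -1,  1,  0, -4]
x^5 + 20*x^4 + 160*x^3 + 640*x^2 + 1280*x + 1024

Expanding det(x·I − A) (e.g. by cofactor expansion or by noting that A is similar to its Jordan form J, which has the same characteristic polynomial as A) gives
  χ_A(x) = x^5 + 20*x^4 + 160*x^3 + 640*x^2 + 1280*x + 1024
which factors as (x + 4)^5. The eigenvalues (with algebraic multiplicities) are λ = -4 with multiplicity 5.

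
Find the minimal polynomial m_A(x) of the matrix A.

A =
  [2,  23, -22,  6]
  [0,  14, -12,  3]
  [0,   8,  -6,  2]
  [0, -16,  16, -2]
x^3 - 6*x^2 + 12*x - 8

The characteristic polynomial is χ_A(x) = (x - 2)^4, so the eigenvalues are known. The minimal polynomial is
  m_A(x) = Π_λ (x − λ)^{k_λ}
where k_λ is the size of the *largest* Jordan block for λ (equivalently, the smallest k with (A − λI)^k v = 0 for every generalised eigenvector v of λ).

  λ = 2: largest Jordan block has size 3, contributing (x − 2)^3

So m_A(x) = (x - 2)^3 = x^3 - 6*x^2 + 12*x - 8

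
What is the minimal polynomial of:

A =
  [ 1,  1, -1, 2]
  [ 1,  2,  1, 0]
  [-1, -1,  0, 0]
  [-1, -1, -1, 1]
x^3 - 3*x^2 + 3*x - 1

The characteristic polynomial is χ_A(x) = (x - 1)^4, so the eigenvalues are known. The minimal polynomial is
  m_A(x) = Π_λ (x − λ)^{k_λ}
where k_λ is the size of the *largest* Jordan block for λ (equivalently, the smallest k with (A − λI)^k v = 0 for every generalised eigenvector v of λ).

  λ = 1: largest Jordan block has size 3, contributing (x − 1)^3

So m_A(x) = (x - 1)^3 = x^3 - 3*x^2 + 3*x - 1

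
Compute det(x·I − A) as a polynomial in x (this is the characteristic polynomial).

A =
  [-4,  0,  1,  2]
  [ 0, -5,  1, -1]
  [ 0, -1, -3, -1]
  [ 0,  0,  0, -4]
x^4 + 16*x^3 + 96*x^2 + 256*x + 256

Expanding det(x·I − A) (e.g. by cofactor expansion or by noting that A is similar to its Jordan form J, which has the same characteristic polynomial as A) gives
  χ_A(x) = x^4 + 16*x^3 + 96*x^2 + 256*x + 256
which factors as (x + 4)^4. The eigenvalues (with algebraic multiplicities) are λ = -4 with multiplicity 4.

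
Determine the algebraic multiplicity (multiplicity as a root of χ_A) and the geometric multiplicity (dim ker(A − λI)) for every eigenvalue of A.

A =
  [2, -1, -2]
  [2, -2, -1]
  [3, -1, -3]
λ = -1: alg = 3, geom = 1

Step 1 — factor the characteristic polynomial to read off the algebraic multiplicities:
  χ_A(x) = (x + 1)^3

Step 2 — compute geometric multiplicities via the rank-nullity identity g(λ) = n − rank(A − λI):
  rank(A − (-1)·I) = 2, so dim ker(A − (-1)·I) = n − 2 = 1

Summary:
  λ = -1: algebraic multiplicity = 3, geometric multiplicity = 1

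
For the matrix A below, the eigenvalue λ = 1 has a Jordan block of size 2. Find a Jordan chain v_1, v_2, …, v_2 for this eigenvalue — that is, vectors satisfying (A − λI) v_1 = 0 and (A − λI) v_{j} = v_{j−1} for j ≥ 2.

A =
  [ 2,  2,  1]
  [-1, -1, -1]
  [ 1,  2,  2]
A Jordan chain for λ = 1 of length 2:
v_1 = (1, -1, 1)ᵀ
v_2 = (1, 0, 0)ᵀ

Let N = A − (1)·I. We want v_2 with N^2 v_2 = 0 but N^1 v_2 ≠ 0; then v_{j-1} := N · v_j for j = 2, …, 2.

Pick v_2 = (1, 0, 0)ᵀ.
Then v_1 = N · v_2 = (1, -1, 1)ᵀ.

Sanity check: (A − (1)·I) v_1 = (0, 0, 0)ᵀ = 0. ✓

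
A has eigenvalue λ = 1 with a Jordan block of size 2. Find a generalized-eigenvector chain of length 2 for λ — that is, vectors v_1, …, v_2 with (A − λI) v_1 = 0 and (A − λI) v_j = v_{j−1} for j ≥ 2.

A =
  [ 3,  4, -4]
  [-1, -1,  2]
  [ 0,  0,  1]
A Jordan chain for λ = 1 of length 2:
v_1 = (2, -1, 0)ᵀ
v_2 = (1, 0, 0)ᵀ

Let N = A − (1)·I. We want v_2 with N^2 v_2 = 0 but N^1 v_2 ≠ 0; then v_{j-1} := N · v_j for j = 2, …, 2.

Pick v_2 = (1, 0, 0)ᵀ.
Then v_1 = N · v_2 = (2, -1, 0)ᵀ.

Sanity check: (A − (1)·I) v_1 = (0, 0, 0)ᵀ = 0. ✓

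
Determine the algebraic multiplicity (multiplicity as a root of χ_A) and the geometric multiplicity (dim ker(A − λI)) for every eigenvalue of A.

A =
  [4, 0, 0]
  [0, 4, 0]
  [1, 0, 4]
λ = 4: alg = 3, geom = 2

Step 1 — factor the characteristic polynomial to read off the algebraic multiplicities:
  χ_A(x) = (x - 4)^3

Step 2 — compute geometric multiplicities via the rank-nullity identity g(λ) = n − rank(A − λI):
  rank(A − (4)·I) = 1, so dim ker(A − (4)·I) = n − 1 = 2

Summary:
  λ = 4: algebraic multiplicity = 3, geometric multiplicity = 2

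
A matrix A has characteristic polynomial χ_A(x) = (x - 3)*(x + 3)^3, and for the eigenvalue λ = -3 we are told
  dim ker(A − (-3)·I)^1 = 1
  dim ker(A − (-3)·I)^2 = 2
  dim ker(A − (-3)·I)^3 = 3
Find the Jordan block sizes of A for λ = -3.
Block sizes for λ = -3: [3]

From the dimensions of kernels of powers, the number of Jordan blocks of size at least j is d_j − d_{j−1} where d_j = dim ker(N^j) (with d_0 = 0). Computing the differences gives [1, 1, 1].
The number of blocks of size exactly k is (#blocks of size ≥ k) − (#blocks of size ≥ k + 1), so the partition is: 1 block(s) of size 3.
In nonincreasing order the block sizes are [3].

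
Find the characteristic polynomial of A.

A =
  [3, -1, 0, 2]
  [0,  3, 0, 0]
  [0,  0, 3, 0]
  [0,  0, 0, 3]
x^4 - 12*x^3 + 54*x^2 - 108*x + 81

Expanding det(x·I − A) (e.g. by cofactor expansion or by noting that A is similar to its Jordan form J, which has the same characteristic polynomial as A) gives
  χ_A(x) = x^4 - 12*x^3 + 54*x^2 - 108*x + 81
which factors as (x - 3)^4. The eigenvalues (with algebraic multiplicities) are λ = 3 with multiplicity 4.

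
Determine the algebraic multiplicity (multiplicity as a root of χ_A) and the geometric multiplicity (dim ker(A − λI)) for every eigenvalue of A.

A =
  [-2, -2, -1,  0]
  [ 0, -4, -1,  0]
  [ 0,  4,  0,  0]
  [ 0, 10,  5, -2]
λ = -2: alg = 4, geom = 3

Step 1 — factor the characteristic polynomial to read off the algebraic multiplicities:
  χ_A(x) = (x + 2)^4

Step 2 — compute geometric multiplicities via the rank-nullity identity g(λ) = n − rank(A − λI):
  rank(A − (-2)·I) = 1, so dim ker(A − (-2)·I) = n − 1 = 3

Summary:
  λ = -2: algebraic multiplicity = 4, geometric multiplicity = 3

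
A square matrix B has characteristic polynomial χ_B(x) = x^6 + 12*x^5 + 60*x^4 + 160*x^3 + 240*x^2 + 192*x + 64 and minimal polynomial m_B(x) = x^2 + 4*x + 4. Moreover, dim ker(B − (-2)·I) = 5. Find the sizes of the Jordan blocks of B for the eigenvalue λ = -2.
Block sizes for λ = -2: [2, 1, 1, 1, 1]

Step 1 — from the characteristic polynomial, algebraic multiplicity of λ = -2 is 6. From dim ker(B − (-2)·I) = 5, there are exactly 5 Jordan blocks for λ = -2.
Step 2 — from the minimal polynomial, the factor (x + 2)^2 tells us the largest block for λ = -2 has size 2.
Step 3 — with total size 6, 5 blocks, and largest block 2, the block sizes (in nonincreasing order) are [2, 1, 1, 1, 1].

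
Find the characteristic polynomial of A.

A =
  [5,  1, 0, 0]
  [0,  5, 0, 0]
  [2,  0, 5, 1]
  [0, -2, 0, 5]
x^4 - 20*x^3 + 150*x^2 - 500*x + 625

Expanding det(x·I − A) (e.g. by cofactor expansion or by noting that A is similar to its Jordan form J, which has the same characteristic polynomial as A) gives
  χ_A(x) = x^4 - 20*x^3 + 150*x^2 - 500*x + 625
which factors as (x - 5)^4. The eigenvalues (with algebraic multiplicities) are λ = 5 with multiplicity 4.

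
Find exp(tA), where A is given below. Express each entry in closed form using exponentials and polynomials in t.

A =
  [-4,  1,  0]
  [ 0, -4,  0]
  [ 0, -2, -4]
e^{tA} =
  [exp(-4*t), t*exp(-4*t), 0]
  [0, exp(-4*t), 0]
  [0, -2*t*exp(-4*t), exp(-4*t)]

Strategy: write A = P · J · P⁻¹ where J is a Jordan canonical form, so e^{tA} = P · e^{tJ} · P⁻¹, and e^{tJ} can be computed block-by-block.

A has Jordan form
J =
  [-4,  1,  0]
  [ 0, -4,  0]
  [ 0,  0, -4]
(up to reordering of blocks).

Per-block formulas:
  For a 1×1 block at λ = -4: exp(t · [-4]) = [e^(-4t)].
  For a 2×2 Jordan block J_2(-4): exp(t · J_2(-4)) = e^(-4t)·(I + t·N), where N is the 2×2 nilpotent shift.

After assembling e^{tJ} and conjugating by P, we get:

e^{tA} =
  [exp(-4*t), t*exp(-4*t), 0]
  [0, exp(-4*t), 0]
  [0, -2*t*exp(-4*t), exp(-4*t)]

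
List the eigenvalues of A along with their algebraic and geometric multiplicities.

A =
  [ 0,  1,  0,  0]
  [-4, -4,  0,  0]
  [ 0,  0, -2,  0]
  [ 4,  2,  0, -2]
λ = -2: alg = 4, geom = 3

Step 1 — factor the characteristic polynomial to read off the algebraic multiplicities:
  χ_A(x) = (x + 2)^4

Step 2 — compute geometric multiplicities via the rank-nullity identity g(λ) = n − rank(A − λI):
  rank(A − (-2)·I) = 1, so dim ker(A − (-2)·I) = n − 1 = 3

Summary:
  λ = -2: algebraic multiplicity = 4, geometric multiplicity = 3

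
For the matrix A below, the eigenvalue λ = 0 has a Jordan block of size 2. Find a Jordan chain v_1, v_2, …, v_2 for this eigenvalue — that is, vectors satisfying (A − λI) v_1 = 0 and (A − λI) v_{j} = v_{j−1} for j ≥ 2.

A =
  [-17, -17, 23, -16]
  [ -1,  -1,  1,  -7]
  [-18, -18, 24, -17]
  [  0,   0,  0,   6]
A Jordan chain for λ = 0 of length 2:
v_1 = (1, -1, 0, 0)ᵀ
v_2 = (4, 0, 3, 0)ᵀ

Let N = A − (0)·I. We want v_2 with N^2 v_2 = 0 but N^1 v_2 ≠ 0; then v_{j-1} := N · v_j for j = 2, …, 2.

Pick v_2 = (4, 0, 3, 0)ᵀ.
Then v_1 = N · v_2 = (1, -1, 0, 0)ᵀ.

Sanity check: (A − (0)·I) v_1 = (0, 0, 0, 0)ᵀ = 0. ✓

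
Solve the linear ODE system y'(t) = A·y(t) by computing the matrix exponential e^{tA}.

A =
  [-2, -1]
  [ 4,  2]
e^{tA} =
  [1 - 2*t, -t]
  [4*t, 2*t + 1]

Strategy: write A = P · J · P⁻¹ where J is a Jordan canonical form, so e^{tA} = P · e^{tJ} · P⁻¹, and e^{tJ} can be computed block-by-block.

A has Jordan form
J =
  [0, 1]
  [0, 0]
(up to reordering of blocks).

Per-block formulas:
  For a 2×2 Jordan block J_2(0): exp(t · J_2(0)) = e^(0t)·(I + t·N), where N is the 2×2 nilpotent shift.

After assembling e^{tJ} and conjugating by P, we get:

e^{tA} =
  [1 - 2*t, -t]
  [4*t, 2*t + 1]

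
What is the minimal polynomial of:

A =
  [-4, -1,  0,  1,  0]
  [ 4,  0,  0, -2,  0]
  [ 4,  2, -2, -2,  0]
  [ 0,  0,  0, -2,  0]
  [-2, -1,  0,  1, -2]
x^2 + 4*x + 4

The characteristic polynomial is χ_A(x) = (x + 2)^5, so the eigenvalues are known. The minimal polynomial is
  m_A(x) = Π_λ (x − λ)^{k_λ}
where k_λ is the size of the *largest* Jordan block for λ (equivalently, the smallest k with (A − λI)^k v = 0 for every generalised eigenvector v of λ).

  λ = -2: largest Jordan block has size 2, contributing (x + 2)^2

So m_A(x) = (x + 2)^2 = x^2 + 4*x + 4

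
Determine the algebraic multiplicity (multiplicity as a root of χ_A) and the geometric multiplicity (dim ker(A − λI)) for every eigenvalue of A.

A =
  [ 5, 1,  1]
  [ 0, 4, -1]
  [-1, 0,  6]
λ = 5: alg = 3, geom = 1

Step 1 — factor the characteristic polynomial to read off the algebraic multiplicities:
  χ_A(x) = (x - 5)^3

Step 2 — compute geometric multiplicities via the rank-nullity identity g(λ) = n − rank(A − λI):
  rank(A − (5)·I) = 2, so dim ker(A − (5)·I) = n − 2 = 1

Summary:
  λ = 5: algebraic multiplicity = 3, geometric multiplicity = 1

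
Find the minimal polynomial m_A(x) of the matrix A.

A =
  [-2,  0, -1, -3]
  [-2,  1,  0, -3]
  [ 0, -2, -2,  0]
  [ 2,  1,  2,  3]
x^3

The characteristic polynomial is χ_A(x) = x^4, so the eigenvalues are known. The minimal polynomial is
  m_A(x) = Π_λ (x − λ)^{k_λ}
where k_λ is the size of the *largest* Jordan block for λ (equivalently, the smallest k with (A − λI)^k v = 0 for every generalised eigenvector v of λ).

  λ = 0: largest Jordan block has size 3, contributing (x − 0)^3

So m_A(x) = x^3 = x^3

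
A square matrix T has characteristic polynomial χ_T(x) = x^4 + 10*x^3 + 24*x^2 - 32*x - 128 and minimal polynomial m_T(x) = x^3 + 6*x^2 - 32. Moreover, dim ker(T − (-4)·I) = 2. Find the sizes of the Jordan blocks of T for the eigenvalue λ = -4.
Block sizes for λ = -4: [2, 1]

Step 1 — from the characteristic polynomial, algebraic multiplicity of λ = -4 is 3. From dim ker(T − (-4)·I) = 2, there are exactly 2 Jordan blocks for λ = -4.
Step 2 — from the minimal polynomial, the factor (x + 4)^2 tells us the largest block for λ = -4 has size 2.
Step 3 — with total size 3, 2 blocks, and largest block 2, the block sizes (in nonincreasing order) are [2, 1].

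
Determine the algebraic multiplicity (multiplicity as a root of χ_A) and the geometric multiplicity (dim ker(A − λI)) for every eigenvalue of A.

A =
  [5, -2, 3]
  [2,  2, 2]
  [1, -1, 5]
λ = 4: alg = 3, geom = 1

Step 1 — factor the characteristic polynomial to read off the algebraic multiplicities:
  χ_A(x) = (x - 4)^3

Step 2 — compute geometric multiplicities via the rank-nullity identity g(λ) = n − rank(A − λI):
  rank(A − (4)·I) = 2, so dim ker(A − (4)·I) = n − 2 = 1

Summary:
  λ = 4: algebraic multiplicity = 3, geometric multiplicity = 1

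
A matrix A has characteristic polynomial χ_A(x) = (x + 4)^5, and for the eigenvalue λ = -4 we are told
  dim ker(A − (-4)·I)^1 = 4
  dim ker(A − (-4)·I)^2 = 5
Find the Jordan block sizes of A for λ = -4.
Block sizes for λ = -4: [2, 1, 1, 1]

From the dimensions of kernels of powers, the number of Jordan blocks of size at least j is d_j − d_{j−1} where d_j = dim ker(N^j) (with d_0 = 0). Computing the differences gives [4, 1].
The number of blocks of size exactly k is (#blocks of size ≥ k) − (#blocks of size ≥ k + 1), so the partition is: 3 block(s) of size 1, 1 block(s) of size 2.
In nonincreasing order the block sizes are [2, 1, 1, 1].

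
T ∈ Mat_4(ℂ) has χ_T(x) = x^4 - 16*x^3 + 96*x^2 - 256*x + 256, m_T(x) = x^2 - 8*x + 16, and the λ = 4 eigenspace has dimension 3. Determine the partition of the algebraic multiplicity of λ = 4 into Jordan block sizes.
Block sizes for λ = 4: [2, 1, 1]

Step 1 — from the characteristic polynomial, algebraic multiplicity of λ = 4 is 4. From dim ker(T − (4)·I) = 3, there are exactly 3 Jordan blocks for λ = 4.
Step 2 — from the minimal polynomial, the factor (x − 4)^2 tells us the largest block for λ = 4 has size 2.
Step 3 — with total size 4, 3 blocks, and largest block 2, the block sizes (in nonincreasing order) are [2, 1, 1].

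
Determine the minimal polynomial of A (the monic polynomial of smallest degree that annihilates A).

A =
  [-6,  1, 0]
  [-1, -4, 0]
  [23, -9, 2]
x^3 + 8*x^2 + 5*x - 50

The characteristic polynomial is χ_A(x) = (x - 2)*(x + 5)^2, so the eigenvalues are known. The minimal polynomial is
  m_A(x) = Π_λ (x − λ)^{k_λ}
where k_λ is the size of the *largest* Jordan block for λ (equivalently, the smallest k with (A − λI)^k v = 0 for every generalised eigenvector v of λ).

  λ = -5: largest Jordan block has size 2, contributing (x + 5)^2
  λ = 2: largest Jordan block has size 1, contributing (x − 2)

So m_A(x) = (x - 2)*(x + 5)^2 = x^3 + 8*x^2 + 5*x - 50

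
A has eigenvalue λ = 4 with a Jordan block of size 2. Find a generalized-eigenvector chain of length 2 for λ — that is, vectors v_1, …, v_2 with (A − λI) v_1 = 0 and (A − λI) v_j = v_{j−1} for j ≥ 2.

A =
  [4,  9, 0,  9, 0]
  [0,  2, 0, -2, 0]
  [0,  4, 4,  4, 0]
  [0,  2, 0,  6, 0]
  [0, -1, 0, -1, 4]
A Jordan chain for λ = 4 of length 2:
v_1 = (9, -2, 4, 2, -1)ᵀ
v_2 = (0, 1, 0, 0, 0)ᵀ

Let N = A − (4)·I. We want v_2 with N^2 v_2 = 0 but N^1 v_2 ≠ 0; then v_{j-1} := N · v_j for j = 2, …, 2.

Pick v_2 = (0, 1, 0, 0, 0)ᵀ.
Then v_1 = N · v_2 = (9, -2, 4, 2, -1)ᵀ.

Sanity check: (A − (4)·I) v_1 = (0, 0, 0, 0, 0)ᵀ = 0. ✓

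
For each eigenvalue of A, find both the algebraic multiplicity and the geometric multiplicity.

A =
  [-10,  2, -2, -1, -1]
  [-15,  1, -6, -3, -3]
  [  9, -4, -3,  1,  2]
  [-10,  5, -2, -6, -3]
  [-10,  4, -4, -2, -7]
λ = -5: alg = 5, geom = 2

Step 1 — factor the characteristic polynomial to read off the algebraic multiplicities:
  χ_A(x) = (x + 5)^5

Step 2 — compute geometric multiplicities via the rank-nullity identity g(λ) = n − rank(A − λI):
  rank(A − (-5)·I) = 3, so dim ker(A − (-5)·I) = n − 3 = 2

Summary:
  λ = -5: algebraic multiplicity = 5, geometric multiplicity = 2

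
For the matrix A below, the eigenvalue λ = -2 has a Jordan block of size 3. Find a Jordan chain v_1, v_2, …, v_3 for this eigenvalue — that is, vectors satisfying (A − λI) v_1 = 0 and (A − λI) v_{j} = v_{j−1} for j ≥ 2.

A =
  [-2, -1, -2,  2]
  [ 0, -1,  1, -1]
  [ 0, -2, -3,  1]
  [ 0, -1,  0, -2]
A Jordan chain for λ = -2 of length 3:
v_1 = (1, 0, -1, -1)ᵀ
v_2 = (-1, 1, -2, -1)ᵀ
v_3 = (0, 1, 0, 0)ᵀ

Let N = A − (-2)·I. We want v_3 with N^3 v_3 = 0 but N^2 v_3 ≠ 0; then v_{j-1} := N · v_j for j = 3, …, 2.

Pick v_3 = (0, 1, 0, 0)ᵀ.
Then v_2 = N · v_3 = (-1, 1, -2, -1)ᵀ.
Then v_1 = N · v_2 = (1, 0, -1, -1)ᵀ.

Sanity check: (A − (-2)·I) v_1 = (0, 0, 0, 0)ᵀ = 0. ✓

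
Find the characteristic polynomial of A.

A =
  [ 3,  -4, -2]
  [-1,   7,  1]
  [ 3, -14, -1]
x^3 - 9*x^2 + 27*x - 27

Expanding det(x·I − A) (e.g. by cofactor expansion or by noting that A is similar to its Jordan form J, which has the same characteristic polynomial as A) gives
  χ_A(x) = x^3 - 9*x^2 + 27*x - 27
which factors as (x - 3)^3. The eigenvalues (with algebraic multiplicities) are λ = 3 with multiplicity 3.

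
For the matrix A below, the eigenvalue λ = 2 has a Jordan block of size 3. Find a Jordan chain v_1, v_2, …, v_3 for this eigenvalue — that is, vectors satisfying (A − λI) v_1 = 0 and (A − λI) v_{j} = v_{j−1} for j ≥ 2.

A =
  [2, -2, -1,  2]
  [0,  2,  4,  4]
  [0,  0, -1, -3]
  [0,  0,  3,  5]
A Jordan chain for λ = 2 of length 3:
v_1 = (1, 0, 0, 0)ᵀ
v_2 = (-1, 4, -3, 3)ᵀ
v_3 = (0, 0, 1, 0)ᵀ

Let N = A − (2)·I. We want v_3 with N^3 v_3 = 0 but N^2 v_3 ≠ 0; then v_{j-1} := N · v_j for j = 3, …, 2.

Pick v_3 = (0, 0, 1, 0)ᵀ.
Then v_2 = N · v_3 = (-1, 4, -3, 3)ᵀ.
Then v_1 = N · v_2 = (1, 0, 0, 0)ᵀ.

Sanity check: (A − (2)·I) v_1 = (0, 0, 0, 0)ᵀ = 0. ✓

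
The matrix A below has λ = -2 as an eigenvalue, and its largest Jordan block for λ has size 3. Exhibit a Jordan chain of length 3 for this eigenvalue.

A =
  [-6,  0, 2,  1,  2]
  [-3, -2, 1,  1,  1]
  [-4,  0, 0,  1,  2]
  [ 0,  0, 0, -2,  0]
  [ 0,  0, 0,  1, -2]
A Jordan chain for λ = -2 of length 3:
v_1 = (0, -1, 0, 0, 0)ᵀ
v_2 = (1, 1, 1, 0, 1)ᵀ
v_3 = (0, 0, 0, 1, 0)ᵀ

Let N = A − (-2)·I. We want v_3 with N^3 v_3 = 0 but N^2 v_3 ≠ 0; then v_{j-1} := N · v_j for j = 3, …, 2.

Pick v_3 = (0, 0, 0, 1, 0)ᵀ.
Then v_2 = N · v_3 = (1, 1, 1, 0, 1)ᵀ.
Then v_1 = N · v_2 = (0, -1, 0, 0, 0)ᵀ.

Sanity check: (A − (-2)·I) v_1 = (0, 0, 0, 0, 0)ᵀ = 0. ✓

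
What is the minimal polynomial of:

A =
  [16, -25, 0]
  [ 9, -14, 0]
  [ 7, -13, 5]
x^3 - 7*x^2 + 11*x - 5

The characteristic polynomial is χ_A(x) = (x - 5)*(x - 1)^2, so the eigenvalues are known. The minimal polynomial is
  m_A(x) = Π_λ (x − λ)^{k_λ}
where k_λ is the size of the *largest* Jordan block for λ (equivalently, the smallest k with (A − λI)^k v = 0 for every generalised eigenvector v of λ).

  λ = 1: largest Jordan block has size 2, contributing (x − 1)^2
  λ = 5: largest Jordan block has size 1, contributing (x − 5)

So m_A(x) = (x - 5)*(x - 1)^2 = x^3 - 7*x^2 + 11*x - 5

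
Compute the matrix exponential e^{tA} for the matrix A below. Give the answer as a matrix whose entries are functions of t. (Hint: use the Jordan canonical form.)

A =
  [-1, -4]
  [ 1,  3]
e^{tA} =
  [-2*t*exp(t) + exp(t), -4*t*exp(t)]
  [t*exp(t), 2*t*exp(t) + exp(t)]

Strategy: write A = P · J · P⁻¹ where J is a Jordan canonical form, so e^{tA} = P · e^{tJ} · P⁻¹, and e^{tJ} can be computed block-by-block.

A has Jordan form
J =
  [1, 1]
  [0, 1]
(up to reordering of blocks).

Per-block formulas:
  For a 2×2 Jordan block J_2(1): exp(t · J_2(1)) = e^(1t)·(I + t·N), where N is the 2×2 nilpotent shift.

After assembling e^{tJ} and conjugating by P, we get:

e^{tA} =
  [-2*t*exp(t) + exp(t), -4*t*exp(t)]
  [t*exp(t), 2*t*exp(t) + exp(t)]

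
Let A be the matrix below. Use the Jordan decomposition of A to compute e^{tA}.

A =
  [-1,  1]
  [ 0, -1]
e^{tA} =
  [exp(-t), t*exp(-t)]
  [0, exp(-t)]

Strategy: write A = P · J · P⁻¹ where J is a Jordan canonical form, so e^{tA} = P · e^{tJ} · P⁻¹, and e^{tJ} can be computed block-by-block.

A has Jordan form
J =
  [-1,  1]
  [ 0, -1]
(up to reordering of blocks).

Per-block formulas:
  For a 2×2 Jordan block J_2(-1): exp(t · J_2(-1)) = e^(-1t)·(I + t·N), where N is the 2×2 nilpotent shift.

After assembling e^{tJ} and conjugating by P, we get:

e^{tA} =
  [exp(-t), t*exp(-t)]
  [0, exp(-t)]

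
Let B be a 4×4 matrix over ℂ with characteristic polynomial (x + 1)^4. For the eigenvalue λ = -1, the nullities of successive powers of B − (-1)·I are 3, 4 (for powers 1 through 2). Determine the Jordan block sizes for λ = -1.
Block sizes for λ = -1: [2, 1, 1]

From the dimensions of kernels of powers, the number of Jordan blocks of size at least j is d_j − d_{j−1} where d_j = dim ker(N^j) (with d_0 = 0). Computing the differences gives [3, 1].
The number of blocks of size exactly k is (#blocks of size ≥ k) − (#blocks of size ≥ k + 1), so the partition is: 2 block(s) of size 1, 1 block(s) of size 2.
In nonincreasing order the block sizes are [2, 1, 1].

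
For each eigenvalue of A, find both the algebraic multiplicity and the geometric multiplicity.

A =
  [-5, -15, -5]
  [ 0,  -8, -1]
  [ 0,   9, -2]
λ = -5: alg = 3, geom = 2

Step 1 — factor the characteristic polynomial to read off the algebraic multiplicities:
  χ_A(x) = (x + 5)^3

Step 2 — compute geometric multiplicities via the rank-nullity identity g(λ) = n − rank(A − λI):
  rank(A − (-5)·I) = 1, so dim ker(A − (-5)·I) = n − 1 = 2

Summary:
  λ = -5: algebraic multiplicity = 3, geometric multiplicity = 2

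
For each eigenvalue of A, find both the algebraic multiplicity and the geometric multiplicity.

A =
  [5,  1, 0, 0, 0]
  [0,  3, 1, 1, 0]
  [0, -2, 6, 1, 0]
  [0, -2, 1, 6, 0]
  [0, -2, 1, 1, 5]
λ = 5: alg = 5, geom = 3

Step 1 — factor the characteristic polynomial to read off the algebraic multiplicities:
  χ_A(x) = (x - 5)^5

Step 2 — compute geometric multiplicities via the rank-nullity identity g(λ) = n − rank(A − λI):
  rank(A − (5)·I) = 2, so dim ker(A − (5)·I) = n − 2 = 3

Summary:
  λ = 5: algebraic multiplicity = 5, geometric multiplicity = 3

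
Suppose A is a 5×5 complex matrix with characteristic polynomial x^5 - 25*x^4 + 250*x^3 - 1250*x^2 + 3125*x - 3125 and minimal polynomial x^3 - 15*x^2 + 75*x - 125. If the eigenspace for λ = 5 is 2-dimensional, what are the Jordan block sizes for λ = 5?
Block sizes for λ = 5: [3, 2]

Step 1 — from the characteristic polynomial, algebraic multiplicity of λ = 5 is 5. From dim ker(A − (5)·I) = 2, there are exactly 2 Jordan blocks for λ = 5.
Step 2 — from the minimal polynomial, the factor (x − 5)^3 tells us the largest block for λ = 5 has size 3.
Step 3 — with total size 5, 2 blocks, and largest block 3, the block sizes (in nonincreasing order) are [3, 2].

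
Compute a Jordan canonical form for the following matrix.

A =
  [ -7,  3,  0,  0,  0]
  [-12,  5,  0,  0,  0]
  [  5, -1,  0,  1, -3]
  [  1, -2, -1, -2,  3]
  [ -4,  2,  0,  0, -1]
J_2(-1) ⊕ J_2(-1) ⊕ J_1(-1)

The characteristic polynomial is
  det(x·I − A) = x^5 + 5*x^4 + 10*x^3 + 10*x^2 + 5*x + 1 = (x + 1)^5

Eigenvalues and multiplicities (the geometric multiplicity of λ is n − rank(A − λI), which equals the number of Jordan blocks for λ):
  λ = -1: algebraic multiplicity = 5, geometric multiplicity = 3

Determining the block sizes for each eigenvalue:
  λ = -1: with am = 5 and gm = 3, the partition is not yet determined (e.g. several partitions of 5 into 3 parts exist). Let N = A − (-1)·I. Computing rank(N^1) = 2, rank(N^2) = 0; the number of blocks of size ≥ j is rank(N^{j−1}) − rank(N^j), giving [3, 2]. So we have 2 block(s) of size 2, 1 block(s) of size 1 → block sizes [2, 2, 1]

Assembling the blocks gives a Jordan form
J =
  [-1,  1,  0,  0,  0]
  [ 0, -1,  0,  0,  0]
  [ 0,  0, -1,  1,  0]
  [ 0,  0,  0, -1,  0]
  [ 0,  0,  0,  0, -1]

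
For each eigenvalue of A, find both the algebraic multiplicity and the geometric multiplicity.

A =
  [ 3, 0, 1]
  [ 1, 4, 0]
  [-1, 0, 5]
λ = 4: alg = 3, geom = 1

Step 1 — factor the characteristic polynomial to read off the algebraic multiplicities:
  χ_A(x) = (x - 4)^3

Step 2 — compute geometric multiplicities via the rank-nullity identity g(λ) = n − rank(A − λI):
  rank(A − (4)·I) = 2, so dim ker(A − (4)·I) = n − 2 = 1

Summary:
  λ = 4: algebraic multiplicity = 3, geometric multiplicity = 1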